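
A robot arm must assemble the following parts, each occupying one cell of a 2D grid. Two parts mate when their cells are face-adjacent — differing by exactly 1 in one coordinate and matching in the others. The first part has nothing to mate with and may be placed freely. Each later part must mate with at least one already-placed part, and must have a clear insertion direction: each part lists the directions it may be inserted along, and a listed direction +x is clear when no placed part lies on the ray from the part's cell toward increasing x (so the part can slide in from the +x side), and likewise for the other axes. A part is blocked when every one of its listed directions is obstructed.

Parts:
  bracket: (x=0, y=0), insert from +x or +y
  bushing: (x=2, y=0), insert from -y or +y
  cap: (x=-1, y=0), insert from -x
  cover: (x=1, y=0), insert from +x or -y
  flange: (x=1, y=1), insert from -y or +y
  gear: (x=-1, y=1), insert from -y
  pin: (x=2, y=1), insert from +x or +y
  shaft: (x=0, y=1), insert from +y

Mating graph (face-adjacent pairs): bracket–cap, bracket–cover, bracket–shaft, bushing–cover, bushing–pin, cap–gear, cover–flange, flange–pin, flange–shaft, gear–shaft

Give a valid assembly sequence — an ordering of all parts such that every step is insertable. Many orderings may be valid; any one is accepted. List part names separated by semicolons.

bracket; cover; flange; shaft; gear; bushing; pin; cap

1. bracket@(0, 0) [+x clear] — {bracket}
2. cover@(1, 0) [+x clear] — {bracket, cover}
3. flange@(1, 1) [+y clear] — {bracket, cover, flange}
4. shaft@(0, 1) [+y clear] — {bracket, cover, flange, shaft}
5. gear@(-1, 1) [-y clear] — {bracket, cover, flange, gear, shaft}
6. bushing@(2, 0) [-y clear] — {bracket, bushing, cover, flange, gear, shaft}
7. pin@(2, 1) [+x clear] — {bracket, bushing, cover, flange, gear, pin, shaft}
8. cap@(-1, 0) [-x clear] — {bracket, bushing, cap, cover, flange, gear, pin, shaft}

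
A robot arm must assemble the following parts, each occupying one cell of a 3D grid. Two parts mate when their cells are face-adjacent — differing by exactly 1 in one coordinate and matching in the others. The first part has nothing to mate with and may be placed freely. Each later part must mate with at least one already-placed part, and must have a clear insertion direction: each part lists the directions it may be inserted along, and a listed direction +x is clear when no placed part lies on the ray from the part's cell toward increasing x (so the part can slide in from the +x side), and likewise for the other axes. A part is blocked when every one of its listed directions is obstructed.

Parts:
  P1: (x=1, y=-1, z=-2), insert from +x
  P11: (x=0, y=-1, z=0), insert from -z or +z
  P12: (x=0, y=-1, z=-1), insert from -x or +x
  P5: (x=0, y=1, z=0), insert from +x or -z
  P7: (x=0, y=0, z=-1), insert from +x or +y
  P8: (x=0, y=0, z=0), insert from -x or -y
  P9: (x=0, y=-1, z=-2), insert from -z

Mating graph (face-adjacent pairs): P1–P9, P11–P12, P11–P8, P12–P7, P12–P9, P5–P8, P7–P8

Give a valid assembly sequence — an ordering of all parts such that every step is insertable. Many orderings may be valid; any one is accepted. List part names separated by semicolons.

P9; P12; P11; P8; P7; P1; P5

1. P9@(0, -1, -2) [-z clear] — {P9}
2. P12@(0, -1, -1) [-x clear] — {P12, P9}
3. P11@(0, -1, 0) [+z clear] — {P11, P12, P9}
4. P8@(0, 0, 0) [-x clear] — {P11, P12, P8, P9}
5. P7@(0, 0, -1) [+x clear] — {P11, P12, P7, P8, P9}
6. P1@(1, -1, -2) [+x clear] — {P1, P11, P12, P7, P8, P9}
7. P5@(0, 1, 0) [+x clear] — {P1, P11, P12, P5, P7, P8, P9}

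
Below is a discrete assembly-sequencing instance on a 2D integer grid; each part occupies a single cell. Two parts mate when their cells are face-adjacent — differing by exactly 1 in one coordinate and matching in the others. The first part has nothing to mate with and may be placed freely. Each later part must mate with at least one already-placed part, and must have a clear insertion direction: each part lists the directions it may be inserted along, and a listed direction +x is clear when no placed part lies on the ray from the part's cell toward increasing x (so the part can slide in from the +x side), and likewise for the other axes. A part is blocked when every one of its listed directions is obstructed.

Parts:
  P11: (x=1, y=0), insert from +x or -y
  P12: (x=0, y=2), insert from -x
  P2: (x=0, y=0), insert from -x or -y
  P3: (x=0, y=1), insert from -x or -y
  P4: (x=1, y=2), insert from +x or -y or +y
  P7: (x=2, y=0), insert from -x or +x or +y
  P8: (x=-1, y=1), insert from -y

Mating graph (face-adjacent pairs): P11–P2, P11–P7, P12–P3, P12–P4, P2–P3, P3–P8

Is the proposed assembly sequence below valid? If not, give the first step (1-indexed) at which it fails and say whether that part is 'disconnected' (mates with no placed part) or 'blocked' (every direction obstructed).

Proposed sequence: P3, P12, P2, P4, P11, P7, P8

Valid

1. P3@(0, 1) [-x clear] — {P3}
2. P12@(0, 2) [-x clear] — {P12, P3}
3. P2@(0, 0) [-x clear] — {P12, P2, P3}
4. P4@(1, 2) [+x clear] — {P12, P2, P3, P4}
5. P11@(1, 0) [+x clear] — {P11, P12, P2, P3, P4}
6. P7@(2, 0) [+x clear] — {P11, P12, P2, P3, P4, P7}
7. P8@(-1, 1) [-y clear] — {P11, P12, P2, P3, P4, P7, P8}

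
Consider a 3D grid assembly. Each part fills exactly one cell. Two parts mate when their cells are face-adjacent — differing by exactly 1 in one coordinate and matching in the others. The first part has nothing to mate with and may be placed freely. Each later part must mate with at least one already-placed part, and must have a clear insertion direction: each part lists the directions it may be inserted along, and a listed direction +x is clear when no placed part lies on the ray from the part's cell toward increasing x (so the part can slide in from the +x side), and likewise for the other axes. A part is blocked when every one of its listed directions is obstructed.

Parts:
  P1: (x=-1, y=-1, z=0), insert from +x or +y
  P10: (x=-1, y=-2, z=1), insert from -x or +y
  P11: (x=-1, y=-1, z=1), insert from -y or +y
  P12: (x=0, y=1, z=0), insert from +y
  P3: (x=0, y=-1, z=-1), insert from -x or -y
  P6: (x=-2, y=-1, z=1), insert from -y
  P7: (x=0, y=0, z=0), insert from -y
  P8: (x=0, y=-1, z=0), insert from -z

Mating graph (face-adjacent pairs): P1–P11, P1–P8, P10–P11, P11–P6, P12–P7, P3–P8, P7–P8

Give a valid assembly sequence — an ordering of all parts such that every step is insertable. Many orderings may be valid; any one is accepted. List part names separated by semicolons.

1. P12@(0, 1, 0) [+y clear] — {P12}
2. P7@(0, 0, 0) [-y clear] — {P12, P7}
3. P8@(0, -1, 0) [-z clear] — {P12, P7, P8}
4. P1@(-1, -1, 0) [+y clear] — {P1, P12, P7, P8}
5. P11@(-1, -1, 1) [-y clear] — {P1, P11, P12, P7, P8}
6. P10@(-1, -2, 1) [-x clear] — {P1, P10, P11, P12, P7, P8}
7. P3@(0, -1, -1) [-x clear] — {P1, P10, P11, P12, P3, P7, P8}
8. P6@(-2, -1, 1) [-y clear] — {P1, P10, P11, P12, P3, P6, P7, P8}

P12; P7; P8; P1; P11; P10; P3; P6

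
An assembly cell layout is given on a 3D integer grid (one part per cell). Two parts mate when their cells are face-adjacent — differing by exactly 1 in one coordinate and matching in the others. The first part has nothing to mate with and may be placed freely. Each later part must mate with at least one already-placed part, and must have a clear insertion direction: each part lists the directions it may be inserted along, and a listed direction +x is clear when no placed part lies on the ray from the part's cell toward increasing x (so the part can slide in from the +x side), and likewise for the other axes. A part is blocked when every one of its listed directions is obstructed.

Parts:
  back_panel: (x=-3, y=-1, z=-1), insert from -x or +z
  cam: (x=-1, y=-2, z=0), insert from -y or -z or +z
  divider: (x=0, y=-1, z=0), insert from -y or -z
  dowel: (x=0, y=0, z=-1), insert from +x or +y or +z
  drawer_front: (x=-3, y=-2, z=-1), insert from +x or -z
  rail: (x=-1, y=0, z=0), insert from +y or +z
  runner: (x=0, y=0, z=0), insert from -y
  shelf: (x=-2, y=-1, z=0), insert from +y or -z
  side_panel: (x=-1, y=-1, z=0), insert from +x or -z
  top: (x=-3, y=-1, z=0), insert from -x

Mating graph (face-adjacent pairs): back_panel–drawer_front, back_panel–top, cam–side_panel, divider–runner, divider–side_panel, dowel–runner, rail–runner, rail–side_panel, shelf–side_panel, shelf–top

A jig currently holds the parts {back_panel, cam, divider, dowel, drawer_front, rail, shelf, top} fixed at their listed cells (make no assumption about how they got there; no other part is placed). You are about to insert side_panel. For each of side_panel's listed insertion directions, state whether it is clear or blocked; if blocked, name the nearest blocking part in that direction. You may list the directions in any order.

+x: blocked by divider; -z: clear

+x: nearest on ray is divider@(0, -1, 0) ⇒ blocked
-z: ray from side_panel(-1, -1, 0) has no placed part ⇒ clear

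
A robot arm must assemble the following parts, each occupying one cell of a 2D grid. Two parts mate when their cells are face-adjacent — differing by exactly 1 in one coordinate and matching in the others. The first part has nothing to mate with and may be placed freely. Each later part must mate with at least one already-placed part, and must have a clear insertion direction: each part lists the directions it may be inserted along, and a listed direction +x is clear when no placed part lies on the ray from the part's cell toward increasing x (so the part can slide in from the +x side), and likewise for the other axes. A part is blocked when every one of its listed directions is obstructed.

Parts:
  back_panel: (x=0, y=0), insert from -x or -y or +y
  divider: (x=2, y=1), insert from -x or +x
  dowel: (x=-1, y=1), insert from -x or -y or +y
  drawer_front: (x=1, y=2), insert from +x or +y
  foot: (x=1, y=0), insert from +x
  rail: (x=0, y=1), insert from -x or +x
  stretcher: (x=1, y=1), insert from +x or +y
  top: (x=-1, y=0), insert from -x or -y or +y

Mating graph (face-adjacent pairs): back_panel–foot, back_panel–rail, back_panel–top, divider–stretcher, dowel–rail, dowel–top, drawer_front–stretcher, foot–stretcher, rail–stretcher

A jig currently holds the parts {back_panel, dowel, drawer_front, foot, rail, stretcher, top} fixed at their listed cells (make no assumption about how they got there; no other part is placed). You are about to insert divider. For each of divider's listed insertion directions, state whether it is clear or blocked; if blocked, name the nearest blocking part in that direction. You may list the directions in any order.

-x: nearest on ray is stretcher@(1, 1) ⇒ blocked
+x: ray from divider(2, 1) has no placed part ⇒ clear

+x: clear; -x: blocked by stretcher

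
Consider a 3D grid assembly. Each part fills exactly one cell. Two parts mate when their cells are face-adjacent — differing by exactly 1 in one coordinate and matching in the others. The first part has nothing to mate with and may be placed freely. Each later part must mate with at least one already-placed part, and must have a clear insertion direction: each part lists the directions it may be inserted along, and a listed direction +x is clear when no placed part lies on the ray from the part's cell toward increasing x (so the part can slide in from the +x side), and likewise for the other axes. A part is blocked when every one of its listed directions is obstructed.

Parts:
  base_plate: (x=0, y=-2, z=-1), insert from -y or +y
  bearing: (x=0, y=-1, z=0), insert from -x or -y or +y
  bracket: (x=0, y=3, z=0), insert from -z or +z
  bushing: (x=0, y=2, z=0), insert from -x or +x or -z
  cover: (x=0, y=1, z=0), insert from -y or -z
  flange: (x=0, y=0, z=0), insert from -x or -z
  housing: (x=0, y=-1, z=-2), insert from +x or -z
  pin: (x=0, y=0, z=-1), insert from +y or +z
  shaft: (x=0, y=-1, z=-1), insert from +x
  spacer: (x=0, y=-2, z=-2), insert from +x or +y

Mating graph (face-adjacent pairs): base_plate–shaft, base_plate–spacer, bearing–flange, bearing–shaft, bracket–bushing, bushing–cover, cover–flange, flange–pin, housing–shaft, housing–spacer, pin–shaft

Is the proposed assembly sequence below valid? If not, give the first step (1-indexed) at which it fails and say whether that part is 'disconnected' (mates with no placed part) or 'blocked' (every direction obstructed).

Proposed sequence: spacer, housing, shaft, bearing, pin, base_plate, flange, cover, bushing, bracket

1. spacer@(0, -2, -2) [+x clear] — {spacer}
2. housing@(0, -1, -2) [+x clear] — {housing, spacer}
3. shaft@(0, -1, -1) [+x clear] — {housing, shaft, spacer}
4. bearing@(0, -1, 0) [-x clear] — {bearing, housing, shaft, spacer}
5. pin@(0, 0, -1) [+y clear] — {bearing, housing, pin, shaft, spacer}
6. base_plate@(0, -2, -1) [-y clear] — {base_plate, bearing, housing, pin, shaft, spacer}
7. flange@(0, 0, 0) [-x clear] — {base_plate, bearing, flange, housing, pin, shaft, spacer}
8. cover@(0, 1, 0) [-z clear] — {base_plate, bearing, cover, flange, housing, pin, shaft, spacer}
9. bushing@(0, 2, 0) [-x clear] — {base_plate, bearing, bushing, cover, flange, housing, pin, shaft, spacer}
10. bracket@(0, 3, 0) [-z clear] — {base_plate, bearing, bracket, bushing, cover, flange, housing, pin, shaft, spacer}

Valid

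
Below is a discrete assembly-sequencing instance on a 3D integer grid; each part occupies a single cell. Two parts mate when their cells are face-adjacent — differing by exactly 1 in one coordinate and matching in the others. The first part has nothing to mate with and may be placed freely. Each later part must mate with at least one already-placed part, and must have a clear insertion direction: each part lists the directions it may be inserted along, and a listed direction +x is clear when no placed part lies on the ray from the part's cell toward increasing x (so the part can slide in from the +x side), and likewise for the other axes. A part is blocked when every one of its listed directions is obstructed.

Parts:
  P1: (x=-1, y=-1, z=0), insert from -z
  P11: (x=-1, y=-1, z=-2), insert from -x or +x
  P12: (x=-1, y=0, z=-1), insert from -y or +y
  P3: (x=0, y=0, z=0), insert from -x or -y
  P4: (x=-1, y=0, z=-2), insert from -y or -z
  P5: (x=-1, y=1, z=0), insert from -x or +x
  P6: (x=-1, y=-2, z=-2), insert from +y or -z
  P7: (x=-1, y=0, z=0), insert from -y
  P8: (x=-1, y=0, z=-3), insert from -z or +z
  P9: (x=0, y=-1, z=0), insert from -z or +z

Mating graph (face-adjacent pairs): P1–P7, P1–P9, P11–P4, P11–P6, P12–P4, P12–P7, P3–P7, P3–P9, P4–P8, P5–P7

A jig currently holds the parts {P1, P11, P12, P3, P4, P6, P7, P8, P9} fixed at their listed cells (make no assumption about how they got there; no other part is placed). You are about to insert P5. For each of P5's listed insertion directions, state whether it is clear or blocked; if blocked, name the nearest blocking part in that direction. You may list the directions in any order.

+x: clear; -x: clear

-x: ray from P5(-1, 1, 0) has no placed part ⇒ clear
+x: ray from P5(-1, 1, 0) has no placed part ⇒ clear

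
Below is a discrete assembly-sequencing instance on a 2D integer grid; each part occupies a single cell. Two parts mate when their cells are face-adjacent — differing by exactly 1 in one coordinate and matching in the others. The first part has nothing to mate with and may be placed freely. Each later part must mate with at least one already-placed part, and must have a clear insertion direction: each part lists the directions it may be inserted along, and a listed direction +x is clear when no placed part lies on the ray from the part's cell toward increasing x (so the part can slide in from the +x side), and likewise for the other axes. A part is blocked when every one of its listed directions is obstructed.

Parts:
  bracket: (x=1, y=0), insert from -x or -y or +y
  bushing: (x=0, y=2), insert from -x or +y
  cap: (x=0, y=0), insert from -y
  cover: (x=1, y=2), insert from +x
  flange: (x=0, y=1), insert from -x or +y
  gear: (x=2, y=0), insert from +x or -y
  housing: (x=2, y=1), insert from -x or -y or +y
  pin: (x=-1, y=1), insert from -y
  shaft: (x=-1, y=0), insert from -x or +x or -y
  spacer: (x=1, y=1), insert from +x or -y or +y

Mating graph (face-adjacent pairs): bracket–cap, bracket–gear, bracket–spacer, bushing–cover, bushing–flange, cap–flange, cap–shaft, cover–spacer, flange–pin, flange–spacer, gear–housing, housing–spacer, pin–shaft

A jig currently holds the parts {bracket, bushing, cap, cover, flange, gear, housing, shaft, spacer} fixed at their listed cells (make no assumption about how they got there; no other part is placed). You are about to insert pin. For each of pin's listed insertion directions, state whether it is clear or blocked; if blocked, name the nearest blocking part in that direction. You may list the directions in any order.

-y: blocked by shaft

-y: nearest on ray is shaft@(-1, 0) ⇒ blocked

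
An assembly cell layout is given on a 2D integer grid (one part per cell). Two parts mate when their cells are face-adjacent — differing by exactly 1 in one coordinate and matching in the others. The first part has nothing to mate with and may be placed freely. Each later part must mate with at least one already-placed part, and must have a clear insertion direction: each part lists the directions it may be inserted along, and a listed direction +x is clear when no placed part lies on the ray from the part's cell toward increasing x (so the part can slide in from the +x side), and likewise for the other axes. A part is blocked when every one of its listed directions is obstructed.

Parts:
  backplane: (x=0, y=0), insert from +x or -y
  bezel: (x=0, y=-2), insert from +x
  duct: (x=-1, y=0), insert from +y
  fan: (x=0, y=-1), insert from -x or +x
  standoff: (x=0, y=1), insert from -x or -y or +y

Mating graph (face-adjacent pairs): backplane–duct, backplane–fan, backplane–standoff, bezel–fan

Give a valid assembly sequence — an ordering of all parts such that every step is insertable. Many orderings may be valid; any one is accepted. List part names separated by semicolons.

1. bezel@(0, -2) [+x clear] — {bezel}
2. fan@(0, -1) [-x clear] — {bezel, fan}
3. backplane@(0, 0) [+x clear] — {backplane, bezel, fan}
4. duct@(-1, 0) [+y clear] — {backplane, bezel, duct, fan}
5. standoff@(0, 1) [-x clear] — {backplane, bezel, duct, fan, standoff}

bezel; fan; backplane; duct; standoff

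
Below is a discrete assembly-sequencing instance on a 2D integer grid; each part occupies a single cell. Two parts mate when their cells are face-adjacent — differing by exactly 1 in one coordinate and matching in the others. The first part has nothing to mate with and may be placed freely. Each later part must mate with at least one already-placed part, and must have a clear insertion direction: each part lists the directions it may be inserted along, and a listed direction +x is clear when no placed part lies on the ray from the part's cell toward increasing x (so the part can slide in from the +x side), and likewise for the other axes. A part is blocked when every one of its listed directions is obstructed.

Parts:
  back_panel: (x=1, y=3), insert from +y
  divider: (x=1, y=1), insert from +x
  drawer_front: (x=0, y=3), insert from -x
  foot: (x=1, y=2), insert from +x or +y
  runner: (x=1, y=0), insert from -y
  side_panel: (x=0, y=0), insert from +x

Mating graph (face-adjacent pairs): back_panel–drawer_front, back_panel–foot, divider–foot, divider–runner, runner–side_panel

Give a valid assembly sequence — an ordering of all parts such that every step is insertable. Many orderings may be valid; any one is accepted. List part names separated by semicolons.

1. side_panel@(0, 0) [+x clear] — {side_panel}
2. runner@(1, 0) [-y clear] — {runner, side_panel}
3. divider@(1, 1) [+x clear] — {divider, runner, side_panel}
4. foot@(1, 2) [+x clear] — {divider, foot, runner, side_panel}
5. back_panel@(1, 3) [+y clear] — {back_panel, divider, foot, runner, side_panel}
6. drawer_front@(0, 3) [-x clear] — {back_panel, divider, drawer_front, foot, runner, side_panel}

side_panel; runner; divider; foot; back_panel; drawer_front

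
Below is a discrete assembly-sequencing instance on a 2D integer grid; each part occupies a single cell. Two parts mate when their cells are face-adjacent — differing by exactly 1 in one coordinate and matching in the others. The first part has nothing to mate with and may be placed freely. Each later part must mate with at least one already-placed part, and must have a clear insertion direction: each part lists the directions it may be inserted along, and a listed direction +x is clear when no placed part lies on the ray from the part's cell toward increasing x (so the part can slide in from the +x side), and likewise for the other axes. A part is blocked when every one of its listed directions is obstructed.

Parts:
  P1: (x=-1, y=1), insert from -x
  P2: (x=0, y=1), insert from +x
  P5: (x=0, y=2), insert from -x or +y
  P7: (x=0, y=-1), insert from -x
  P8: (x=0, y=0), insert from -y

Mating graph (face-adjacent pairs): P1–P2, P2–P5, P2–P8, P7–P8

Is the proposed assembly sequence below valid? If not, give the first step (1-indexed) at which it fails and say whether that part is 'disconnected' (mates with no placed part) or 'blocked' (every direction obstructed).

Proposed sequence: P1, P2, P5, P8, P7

Valid

1. P1@(-1, 1) [-x clear] — {P1}
2. P2@(0, 1) [+x clear] — {P1, P2}
3. P5@(0, 2) [-x clear] — {P1, P2, P5}
4. P8@(0, 0) [-y clear] — {P1, P2, P5, P8}
5. P7@(0, -1) [-x clear] — {P1, P2, P5, P7, P8}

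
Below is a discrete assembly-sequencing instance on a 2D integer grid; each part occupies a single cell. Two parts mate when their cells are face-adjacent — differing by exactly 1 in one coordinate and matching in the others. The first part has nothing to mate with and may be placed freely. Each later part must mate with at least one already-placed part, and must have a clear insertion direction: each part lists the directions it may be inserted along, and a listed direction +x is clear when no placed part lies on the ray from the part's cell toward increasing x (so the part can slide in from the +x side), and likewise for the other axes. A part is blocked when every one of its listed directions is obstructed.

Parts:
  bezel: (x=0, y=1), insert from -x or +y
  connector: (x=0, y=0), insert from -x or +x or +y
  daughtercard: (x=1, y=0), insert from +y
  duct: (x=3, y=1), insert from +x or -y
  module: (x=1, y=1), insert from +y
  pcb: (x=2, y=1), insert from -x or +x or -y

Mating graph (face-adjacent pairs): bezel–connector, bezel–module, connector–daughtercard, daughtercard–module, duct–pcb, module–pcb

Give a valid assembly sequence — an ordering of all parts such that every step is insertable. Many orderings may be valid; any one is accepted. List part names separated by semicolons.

1. bezel@(0, 1) [-x clear] — {bezel}
2. connector@(0, 0) [-x clear] — {bezel, connector}
3. daughtercard@(1, 0) [+y clear] — {bezel, connector, daughtercard}
4. module@(1, 1) [+y clear] — {bezel, connector, daughtercard, module}
5. pcb@(2, 1) [+x clear] — {bezel, connector, daughtercard, module, pcb}
6. duct@(3, 1) [+x clear] — {bezel, connector, daughtercard, duct, module, pcb}

bezel; connector; daughtercard; module; pcb; duct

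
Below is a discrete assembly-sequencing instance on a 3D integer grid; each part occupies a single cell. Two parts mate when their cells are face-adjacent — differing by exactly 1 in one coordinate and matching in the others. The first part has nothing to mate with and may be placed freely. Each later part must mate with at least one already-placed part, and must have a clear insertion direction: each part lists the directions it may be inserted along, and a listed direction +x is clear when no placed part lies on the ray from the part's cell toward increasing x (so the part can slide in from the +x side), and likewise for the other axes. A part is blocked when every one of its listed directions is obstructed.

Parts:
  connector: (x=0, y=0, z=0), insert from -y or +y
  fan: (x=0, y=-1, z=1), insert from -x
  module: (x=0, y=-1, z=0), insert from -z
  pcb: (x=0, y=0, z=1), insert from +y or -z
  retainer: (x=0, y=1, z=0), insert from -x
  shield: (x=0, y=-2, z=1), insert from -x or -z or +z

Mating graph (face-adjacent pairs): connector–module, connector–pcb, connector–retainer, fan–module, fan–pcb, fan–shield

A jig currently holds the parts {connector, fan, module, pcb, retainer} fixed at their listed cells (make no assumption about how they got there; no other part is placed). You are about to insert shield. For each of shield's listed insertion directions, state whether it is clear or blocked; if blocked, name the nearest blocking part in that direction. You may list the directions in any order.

-x: ray from shield(0, -2, 1) has no placed part ⇒ clear
-z: ray from shield(0, -2, 1) has no placed part ⇒ clear
+z: ray from shield(0, -2, 1) has no placed part ⇒ clear

+z: clear; -x: clear; -z: clear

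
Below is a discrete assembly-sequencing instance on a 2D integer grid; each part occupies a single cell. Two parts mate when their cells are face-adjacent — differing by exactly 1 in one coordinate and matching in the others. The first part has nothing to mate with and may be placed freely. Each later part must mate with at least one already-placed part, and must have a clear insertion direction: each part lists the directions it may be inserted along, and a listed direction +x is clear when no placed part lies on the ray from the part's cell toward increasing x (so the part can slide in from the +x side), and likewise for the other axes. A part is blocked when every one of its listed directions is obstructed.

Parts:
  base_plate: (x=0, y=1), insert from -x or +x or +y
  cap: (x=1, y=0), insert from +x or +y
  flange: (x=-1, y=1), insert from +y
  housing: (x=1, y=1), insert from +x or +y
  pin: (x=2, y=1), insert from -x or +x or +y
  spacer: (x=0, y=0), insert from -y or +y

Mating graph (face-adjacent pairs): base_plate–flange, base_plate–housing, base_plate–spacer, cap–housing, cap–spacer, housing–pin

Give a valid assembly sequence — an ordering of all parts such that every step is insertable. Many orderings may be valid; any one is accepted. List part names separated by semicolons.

1. cap@(1, 0) [+x clear] — {cap}
2. spacer@(0, 0) [-y clear] — {cap, spacer}
3. housing@(1, 1) [+x clear] — {cap, housing, spacer}
4. pin@(2, 1) [+x clear] — {cap, housing, pin, spacer}
5. base_plate@(0, 1) [-x clear] — {base_plate, cap, housing, pin, spacer}
6. flange@(-1, 1) [+y clear] — {base_plate, cap, flange, housing, pin, spacer}

cap; spacer; housing; pin; base_plate; flange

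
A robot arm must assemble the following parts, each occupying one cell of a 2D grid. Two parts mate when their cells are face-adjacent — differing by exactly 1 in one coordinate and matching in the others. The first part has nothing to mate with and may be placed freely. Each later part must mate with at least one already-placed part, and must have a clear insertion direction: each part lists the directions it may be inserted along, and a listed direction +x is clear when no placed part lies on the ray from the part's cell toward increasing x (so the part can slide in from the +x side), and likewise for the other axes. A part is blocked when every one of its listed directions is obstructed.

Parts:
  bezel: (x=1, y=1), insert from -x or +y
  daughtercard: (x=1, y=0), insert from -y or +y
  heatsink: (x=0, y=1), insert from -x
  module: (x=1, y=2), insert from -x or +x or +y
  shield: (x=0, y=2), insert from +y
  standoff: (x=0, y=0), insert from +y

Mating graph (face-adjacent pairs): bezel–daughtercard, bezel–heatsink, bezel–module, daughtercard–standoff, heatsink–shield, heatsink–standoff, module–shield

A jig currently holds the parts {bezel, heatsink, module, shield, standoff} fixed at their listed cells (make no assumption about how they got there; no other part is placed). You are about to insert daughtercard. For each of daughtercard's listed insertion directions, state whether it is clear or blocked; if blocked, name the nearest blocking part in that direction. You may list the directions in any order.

+y: blocked by bezel; -y: clear

-y: ray from daughtercard(1, 0) has no placed part ⇒ clear
+y: nearest on ray is bezel@(1, 1) ⇒ blocked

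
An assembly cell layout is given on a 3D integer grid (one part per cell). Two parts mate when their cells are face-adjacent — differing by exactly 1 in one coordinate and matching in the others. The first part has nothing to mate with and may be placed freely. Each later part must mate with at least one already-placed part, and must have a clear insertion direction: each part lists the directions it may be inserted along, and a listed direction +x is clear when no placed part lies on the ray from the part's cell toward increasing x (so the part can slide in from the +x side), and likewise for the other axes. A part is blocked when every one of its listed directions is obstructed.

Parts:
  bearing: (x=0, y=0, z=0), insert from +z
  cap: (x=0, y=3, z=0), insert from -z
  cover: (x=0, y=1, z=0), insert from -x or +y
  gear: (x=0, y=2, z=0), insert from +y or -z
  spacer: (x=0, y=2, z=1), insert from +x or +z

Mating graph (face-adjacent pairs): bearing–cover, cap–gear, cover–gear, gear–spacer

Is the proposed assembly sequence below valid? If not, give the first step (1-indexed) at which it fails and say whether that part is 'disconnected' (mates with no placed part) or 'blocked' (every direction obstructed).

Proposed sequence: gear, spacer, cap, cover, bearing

Valid

1. gear@(0, 2, 0) [+y clear] — {gear}
2. spacer@(0, 2, 1) [+x clear] — {gear, spacer}
3. cap@(0, 3, 0) [-z clear] — {cap, gear, spacer}
4. cover@(0, 1, 0) [-x clear] — {cap, cover, gear, spacer}
5. bearing@(0, 0, 0) [+z clear] — {bearing, cap, cover, gear, spacer}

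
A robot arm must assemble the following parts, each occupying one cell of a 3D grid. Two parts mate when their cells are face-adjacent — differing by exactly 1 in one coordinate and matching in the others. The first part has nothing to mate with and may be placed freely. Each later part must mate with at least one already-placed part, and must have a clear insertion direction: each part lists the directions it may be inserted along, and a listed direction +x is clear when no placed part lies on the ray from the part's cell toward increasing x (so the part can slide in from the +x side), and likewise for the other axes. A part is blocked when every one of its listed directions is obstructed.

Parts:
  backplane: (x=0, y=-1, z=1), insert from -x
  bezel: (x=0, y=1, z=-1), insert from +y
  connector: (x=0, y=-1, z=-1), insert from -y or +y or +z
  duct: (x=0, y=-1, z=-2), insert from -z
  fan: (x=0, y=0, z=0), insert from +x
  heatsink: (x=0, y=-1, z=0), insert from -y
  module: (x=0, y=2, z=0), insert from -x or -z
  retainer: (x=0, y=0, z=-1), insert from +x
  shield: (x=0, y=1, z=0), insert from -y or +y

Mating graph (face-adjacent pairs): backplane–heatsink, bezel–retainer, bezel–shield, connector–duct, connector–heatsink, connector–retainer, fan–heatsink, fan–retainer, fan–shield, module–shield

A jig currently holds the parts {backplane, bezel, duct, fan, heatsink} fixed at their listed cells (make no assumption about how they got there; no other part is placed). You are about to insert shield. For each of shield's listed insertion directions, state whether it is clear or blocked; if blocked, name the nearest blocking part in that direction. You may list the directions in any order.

-y: nearest on ray is fan@(0, 0, 0) ⇒ blocked
+y: ray from shield(0, 1, 0) has no placed part ⇒ clear

+y: clear; -y: blocked by fan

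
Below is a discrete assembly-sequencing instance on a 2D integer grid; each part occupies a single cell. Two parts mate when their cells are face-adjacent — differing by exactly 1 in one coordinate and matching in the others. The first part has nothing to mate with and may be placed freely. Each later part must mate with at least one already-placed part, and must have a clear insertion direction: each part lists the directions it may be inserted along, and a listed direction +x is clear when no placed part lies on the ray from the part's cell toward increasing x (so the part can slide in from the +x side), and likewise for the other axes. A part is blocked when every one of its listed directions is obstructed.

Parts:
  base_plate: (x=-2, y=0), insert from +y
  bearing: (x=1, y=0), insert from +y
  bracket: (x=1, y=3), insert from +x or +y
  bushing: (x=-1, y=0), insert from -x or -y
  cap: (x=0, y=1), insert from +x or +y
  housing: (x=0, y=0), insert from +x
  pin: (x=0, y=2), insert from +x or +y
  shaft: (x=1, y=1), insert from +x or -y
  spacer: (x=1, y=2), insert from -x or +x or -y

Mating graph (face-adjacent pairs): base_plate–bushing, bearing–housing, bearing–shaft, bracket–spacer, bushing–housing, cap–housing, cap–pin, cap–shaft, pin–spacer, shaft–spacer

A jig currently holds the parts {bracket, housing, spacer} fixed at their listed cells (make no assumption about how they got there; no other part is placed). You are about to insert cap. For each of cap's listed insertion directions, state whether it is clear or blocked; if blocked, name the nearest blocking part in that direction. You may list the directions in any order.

+x: ray from cap(0, 1) has no placed part ⇒ clear
+y: ray from cap(0, 1) has no placed part ⇒ clear

+x: clear; +y: clear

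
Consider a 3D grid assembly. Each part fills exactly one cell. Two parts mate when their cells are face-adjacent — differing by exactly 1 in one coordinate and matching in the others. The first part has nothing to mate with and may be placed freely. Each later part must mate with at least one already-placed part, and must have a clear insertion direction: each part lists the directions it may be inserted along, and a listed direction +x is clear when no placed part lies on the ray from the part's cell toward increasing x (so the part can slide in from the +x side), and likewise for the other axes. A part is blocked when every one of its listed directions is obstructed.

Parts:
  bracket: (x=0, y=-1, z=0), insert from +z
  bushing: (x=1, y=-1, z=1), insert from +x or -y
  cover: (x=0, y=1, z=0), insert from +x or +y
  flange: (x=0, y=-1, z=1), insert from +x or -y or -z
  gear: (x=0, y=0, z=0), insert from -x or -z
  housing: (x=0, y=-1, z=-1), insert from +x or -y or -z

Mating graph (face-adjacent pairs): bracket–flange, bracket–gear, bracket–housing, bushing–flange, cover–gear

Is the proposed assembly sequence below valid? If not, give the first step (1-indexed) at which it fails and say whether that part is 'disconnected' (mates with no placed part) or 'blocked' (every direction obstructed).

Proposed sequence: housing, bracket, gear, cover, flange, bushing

Valid

1. housing@(0, -1, -1) [+x clear] — {housing}
2. bracket@(0, -1, 0) [+z clear] — {bracket, housing}
3. gear@(0, 0, 0) [-x clear] — {bracket, gear, housing}
4. cover@(0, 1, 0) [+x clear] — {bracket, cover, gear, housing}
5. flange@(0, -1, 1) [+x clear] — {bracket, cover, flange, gear, housing}
6. bushing@(1, -1, 1) [+x clear] — {bracket, bushing, cover, flange, gear, housing}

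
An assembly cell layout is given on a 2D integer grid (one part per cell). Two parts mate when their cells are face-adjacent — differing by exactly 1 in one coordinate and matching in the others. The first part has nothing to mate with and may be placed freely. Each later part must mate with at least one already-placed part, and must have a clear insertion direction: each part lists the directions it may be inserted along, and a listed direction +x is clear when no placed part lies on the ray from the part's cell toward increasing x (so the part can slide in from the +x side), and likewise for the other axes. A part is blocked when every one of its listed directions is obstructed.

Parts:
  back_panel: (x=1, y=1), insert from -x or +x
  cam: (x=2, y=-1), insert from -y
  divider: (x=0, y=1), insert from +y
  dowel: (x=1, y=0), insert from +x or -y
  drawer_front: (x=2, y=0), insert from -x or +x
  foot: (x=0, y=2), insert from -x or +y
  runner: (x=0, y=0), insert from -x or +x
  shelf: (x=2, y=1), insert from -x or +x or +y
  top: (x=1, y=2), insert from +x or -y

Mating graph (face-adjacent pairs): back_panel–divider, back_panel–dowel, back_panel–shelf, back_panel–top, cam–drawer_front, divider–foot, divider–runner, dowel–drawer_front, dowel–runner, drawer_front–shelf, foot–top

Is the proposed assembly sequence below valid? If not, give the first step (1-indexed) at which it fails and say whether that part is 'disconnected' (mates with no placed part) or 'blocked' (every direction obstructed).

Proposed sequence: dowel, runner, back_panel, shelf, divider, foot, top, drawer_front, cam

Valid

1. dowel@(1, 0) [+x clear] — {dowel}
2. runner@(0, 0) [-x clear] — {dowel, runner}
3. back_panel@(1, 1) [-x clear] — {back_panel, dowel, runner}
4. shelf@(2, 1) [+x clear] — {back_panel, dowel, runner, shelf}
5. divider@(0, 1) [+y clear] — {back_panel, divider, dowel, runner, shelf}
6. foot@(0, 2) [-x clear] — {back_panel, divider, dowel, foot, runner, shelf}
7. top@(1, 2) [+x clear] — {back_panel, divider, dowel, foot, runner, shelf, top}
8. drawer_front@(2, 0) [+x clear] — {back_panel, divider, dowel, drawer_front, foot, runner, shelf, top}
9. cam@(2, -1) [-y clear] — {back_panel, cam, divider, dowel, drawer_front, foot, runner, shelf, top}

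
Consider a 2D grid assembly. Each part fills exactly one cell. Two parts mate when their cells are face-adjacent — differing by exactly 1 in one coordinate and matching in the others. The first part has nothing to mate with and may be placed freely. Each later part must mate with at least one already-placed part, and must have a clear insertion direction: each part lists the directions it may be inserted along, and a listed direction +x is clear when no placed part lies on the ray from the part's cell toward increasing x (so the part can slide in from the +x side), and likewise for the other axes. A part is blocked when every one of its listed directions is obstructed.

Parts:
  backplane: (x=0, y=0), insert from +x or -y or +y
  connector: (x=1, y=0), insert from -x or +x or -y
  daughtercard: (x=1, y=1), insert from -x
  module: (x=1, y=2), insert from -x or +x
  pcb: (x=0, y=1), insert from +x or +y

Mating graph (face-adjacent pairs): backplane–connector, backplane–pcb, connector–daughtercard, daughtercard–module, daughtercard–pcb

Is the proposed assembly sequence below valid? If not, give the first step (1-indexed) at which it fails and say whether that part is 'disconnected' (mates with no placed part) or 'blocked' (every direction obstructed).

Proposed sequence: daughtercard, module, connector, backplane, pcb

1. daughtercard@(1, 1) [-x clear] — {daughtercard}
2. module@(1, 2) [-x clear] — {daughtercard, module}
3. connector@(1, 0) [-x clear] — {connector, daughtercard, module}
4. backplane@(0, 0) [-y clear] — {backplane, connector, daughtercard, module}
5. pcb@(0, 1) [+y clear] — {backplane, connector, daughtercard, module, pcb}

Valid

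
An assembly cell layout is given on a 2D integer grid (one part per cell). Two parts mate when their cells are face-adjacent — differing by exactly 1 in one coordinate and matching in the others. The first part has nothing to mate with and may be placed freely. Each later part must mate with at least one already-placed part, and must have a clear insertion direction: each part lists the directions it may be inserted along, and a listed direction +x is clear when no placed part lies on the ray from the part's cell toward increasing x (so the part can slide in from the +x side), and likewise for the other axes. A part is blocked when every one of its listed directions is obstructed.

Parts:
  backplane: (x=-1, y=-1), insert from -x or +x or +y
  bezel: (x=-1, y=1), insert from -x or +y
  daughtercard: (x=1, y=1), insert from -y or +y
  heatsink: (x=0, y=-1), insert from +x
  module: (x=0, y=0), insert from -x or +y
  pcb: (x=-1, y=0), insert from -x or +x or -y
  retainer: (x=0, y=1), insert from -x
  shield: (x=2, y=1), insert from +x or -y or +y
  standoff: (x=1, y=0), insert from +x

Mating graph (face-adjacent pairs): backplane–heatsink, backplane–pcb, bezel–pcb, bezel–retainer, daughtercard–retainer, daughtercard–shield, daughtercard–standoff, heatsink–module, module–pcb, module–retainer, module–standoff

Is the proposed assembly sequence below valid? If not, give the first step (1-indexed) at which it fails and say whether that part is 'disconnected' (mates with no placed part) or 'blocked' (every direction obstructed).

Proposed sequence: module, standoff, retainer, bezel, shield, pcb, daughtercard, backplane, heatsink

1. module@(0, 0) [-x clear] — {module}
2. standoff@(1, 0) [+x clear] — {module, standoff}
3. retainer@(0, 1) [-x clear] — {module, retainer, standoff}
4. bezel@(-1, 1) [-x clear] — {bezel, module, retainer, standoff}
5. shield@(2, 1) — no placed neighbour ⇒ disconnected

Invalid at step 5 (disconnected)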